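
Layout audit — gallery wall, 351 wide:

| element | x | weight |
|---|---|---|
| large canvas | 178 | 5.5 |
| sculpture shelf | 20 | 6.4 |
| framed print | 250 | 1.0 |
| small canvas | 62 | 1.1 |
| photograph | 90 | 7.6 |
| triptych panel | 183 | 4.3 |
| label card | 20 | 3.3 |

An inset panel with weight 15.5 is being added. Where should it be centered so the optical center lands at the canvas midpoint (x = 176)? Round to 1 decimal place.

New total weight: (5.5 + 6.4 + 1.0 + 1.1 + 7.6 + 4.3 + 3.3) + 15.5 = 44.7.
Along x: (2962.1 + 15.5·x) / 44.7 = 176 (existing moment 5.5·178 + 6.4·20 + 1.0·250 + 1.1·62 + 7.6·90 + 4.3·183 + 3.3·20 = 2962.1) ⇒ x = (7867.2 − 2962.1) / 15.5 ≈ 316.46.

x ≈ 316.5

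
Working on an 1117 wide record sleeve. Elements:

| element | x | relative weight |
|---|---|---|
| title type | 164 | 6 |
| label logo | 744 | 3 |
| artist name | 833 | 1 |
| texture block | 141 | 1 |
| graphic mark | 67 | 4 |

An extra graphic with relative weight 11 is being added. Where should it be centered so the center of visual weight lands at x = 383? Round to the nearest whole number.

x ≈ 500

With the extra graphic, Σw becomes 6 + 3 + 1 + 1 + 4 + 11 = 26.
x: need Σw·x = 26·383 = 9958. Existing = 6·164 + 3·744 + 1·833 + 1·141 + 4·67 = 4458. Remainder 5500 / 11 ≈ 500.00.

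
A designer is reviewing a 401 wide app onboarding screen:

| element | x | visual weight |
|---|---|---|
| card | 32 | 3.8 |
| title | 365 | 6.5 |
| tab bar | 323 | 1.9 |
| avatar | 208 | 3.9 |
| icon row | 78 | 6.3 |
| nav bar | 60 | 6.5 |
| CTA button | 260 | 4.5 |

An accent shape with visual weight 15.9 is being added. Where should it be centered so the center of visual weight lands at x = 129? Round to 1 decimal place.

After adding the accent shape, total weight = 3.8 + 6.5 + 1.9 + 3.9 + 6.3 + 6.5 + 4.5 + 15.9 = 49.3.
Along x: (5970.4 + 15.9·x) / 49.3 = 129 (existing moment 3.8·32 + 6.5·365 + 1.9·323 + 3.9·208 + 6.3·78 + 6.5·60 + 4.5·260 = 5970.4) ⇒ x = (6359.7 − 5970.4) / 15.9 ≈ 24.48.

x ≈ 24.5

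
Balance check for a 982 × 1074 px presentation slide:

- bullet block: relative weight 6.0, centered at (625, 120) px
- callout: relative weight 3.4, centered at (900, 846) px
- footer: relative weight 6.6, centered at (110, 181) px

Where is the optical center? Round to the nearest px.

(471, 299)

Σw = 6.0 + 3.4 + 6.6 = 16.0.
x-moment: 6.0·625 + 3.4·900 + 6.6·110 = 7536.0; centroid 7536.0/16.0 ≈ 471.00.
y-moment: 6.0·120 + 3.4·846 + 6.6·181 = 4791.0; centroid 4791.0/16.0 ≈ 299.44.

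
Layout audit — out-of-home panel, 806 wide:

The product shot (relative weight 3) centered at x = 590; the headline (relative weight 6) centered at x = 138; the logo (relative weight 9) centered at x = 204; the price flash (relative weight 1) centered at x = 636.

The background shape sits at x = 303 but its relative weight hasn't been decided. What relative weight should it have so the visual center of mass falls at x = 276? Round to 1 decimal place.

w ≈ 6.4

Existing Σw = 19 (3 + 6 + 9 + 1); existing moment 3·590 + 6·138 + 9·204 + 1·636 = 5070.
Balance at x = 276 requires (5070 + w·303) / (19 + w) = 276.
Solving: w = (276·19 − 5070) / (303 − 276) = 174 / 27 ≈ 6.44.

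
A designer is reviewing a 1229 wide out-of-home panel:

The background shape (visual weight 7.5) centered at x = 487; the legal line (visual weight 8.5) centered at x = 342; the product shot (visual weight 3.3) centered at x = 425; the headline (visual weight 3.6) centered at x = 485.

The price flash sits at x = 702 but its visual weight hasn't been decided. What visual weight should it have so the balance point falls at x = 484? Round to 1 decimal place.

w ≈ 6.3

Fixed elements: Σw = 7.5 + 8.5 + 3.3 + 3.6 = 22.9, Σw·x = 7.5·487 + 8.5·342 + 3.3·425 + 3.6·485 = 9708.0.
Set Σw·x/Σw = 484: (9708.0 + 702w) = 484·(22.9 + w).
Rearranging, w·(702 − 484) = 484·22.9 − 9708.0 = 1375.6, so w ≈ 1375.6/218 = 6.31.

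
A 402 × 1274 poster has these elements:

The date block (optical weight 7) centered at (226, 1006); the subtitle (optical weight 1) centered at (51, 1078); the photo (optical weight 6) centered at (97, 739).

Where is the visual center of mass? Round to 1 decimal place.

(158.2, 896.7)

Weights sum to 7 + 1 + 6 = 14.
x-moment: 7·226 + 1·51 + 6·97 = 2215; centroid 2215/14 ≈ 158.21.
y-moment: 7·1006 + 1·1078 + 6·739 = 12554; centroid 12554/14 ≈ 896.71.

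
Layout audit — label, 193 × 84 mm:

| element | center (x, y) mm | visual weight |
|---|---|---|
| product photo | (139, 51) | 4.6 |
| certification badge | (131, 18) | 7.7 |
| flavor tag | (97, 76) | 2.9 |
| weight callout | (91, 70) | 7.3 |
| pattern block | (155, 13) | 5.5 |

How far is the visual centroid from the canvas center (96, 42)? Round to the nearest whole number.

≈ 27 mm

Weights sum to 4.6 + 7.7 + 2.9 + 7.3 + 5.5 = 28.0.
x: (4.6·139 + 7.7·131 + 2.9·97 + 7.3·91 + 5.5·155) / 28.0 = 3446.2 / 28.0 ≈ 123.08
y: (4.6·51 + 7.7·18 + 2.9·76 + 7.3·70 + 5.5·13) / 28.0 = 1176.1 / 28.0 ≈ 42.00
Offset from (96, 42): Δx ≈ 27.08, Δy ≈ 0.00; distance = √(Δx² + Δy²) ≈ 27.08.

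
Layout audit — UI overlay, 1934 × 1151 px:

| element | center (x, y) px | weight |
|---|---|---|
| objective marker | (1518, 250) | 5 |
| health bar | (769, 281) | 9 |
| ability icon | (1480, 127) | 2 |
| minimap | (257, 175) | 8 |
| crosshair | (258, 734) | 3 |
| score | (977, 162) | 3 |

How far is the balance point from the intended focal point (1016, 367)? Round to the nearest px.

≈ 260 px

Weights sum to 5 + 9 + 2 + 8 + 3 + 3 = 30.
x-moment: 5·1518 + 9·769 + 2·1480 + 8·257 + 3·258 + 3·977 = 23232; centroid 23232/30 ≈ 774.40.
y-moment: 5·250 + 9·281 + 2·127 + 8·175 + 3·734 + 3·162 = 8121; centroid 8121/30 ≈ 270.70.
Offset from (1016, 367): Δx ≈ -241.60, Δy ≈ -96.30; distance = √(Δx² + Δy²) ≈ 260.09.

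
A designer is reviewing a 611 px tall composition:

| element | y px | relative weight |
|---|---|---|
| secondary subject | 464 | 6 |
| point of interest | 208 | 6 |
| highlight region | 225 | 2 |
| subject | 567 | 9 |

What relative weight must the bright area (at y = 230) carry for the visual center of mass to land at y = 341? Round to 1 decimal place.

Fixed elements: Σw = 6 + 6 + 2 + 9 = 23, Σw·y = 6·464 + 6·208 + 2·225 + 9·567 = 9585.
Balance at y = 341 requires (9585 + w·230) / (23 + w) = 341.
So w = (341·23 − 9585)/(230 − 341) = -1742/-111 ≈ 15.69.

w ≈ 15.7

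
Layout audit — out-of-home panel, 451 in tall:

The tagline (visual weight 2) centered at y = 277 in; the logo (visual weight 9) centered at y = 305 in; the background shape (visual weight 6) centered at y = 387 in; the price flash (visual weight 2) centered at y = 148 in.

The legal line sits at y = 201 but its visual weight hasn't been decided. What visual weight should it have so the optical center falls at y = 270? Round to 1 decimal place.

Fixed elements: Σw = 2 + 9 + 6 + 2 = 19, Σw·y = 2·277 + 9·305 + 6·387 + 2·148 = 5917.
For the centroid to hit 270: (5917 + w·201) / (19 + w) = 270.
Rearranging, w·(201 − 270) = 270·19 − 5917 = -787, so w ≈ -787/-69 = 11.41.

w ≈ 11.4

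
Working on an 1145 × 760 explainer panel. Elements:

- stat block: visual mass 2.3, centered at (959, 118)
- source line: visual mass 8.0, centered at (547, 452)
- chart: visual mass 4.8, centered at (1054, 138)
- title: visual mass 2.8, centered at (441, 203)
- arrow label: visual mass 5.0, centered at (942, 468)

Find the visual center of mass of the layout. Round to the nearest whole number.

(768, 326)

Total weight = 2.3 + 8.0 + 4.8 + 2.8 + 5.0 = 22.9.
x-moment: 2.3·959 + 8.0·547 + 4.8·1054 + 2.8·441 + 5.0·942 = 17585.7; centroid 17585.7/22.9 ≈ 767.93.
y-moment: 2.3·118 + 8.0·452 + 4.8·138 + 2.8·203 + 5.0·468 = 7458.2; centroid 7458.2/22.9 ≈ 325.69.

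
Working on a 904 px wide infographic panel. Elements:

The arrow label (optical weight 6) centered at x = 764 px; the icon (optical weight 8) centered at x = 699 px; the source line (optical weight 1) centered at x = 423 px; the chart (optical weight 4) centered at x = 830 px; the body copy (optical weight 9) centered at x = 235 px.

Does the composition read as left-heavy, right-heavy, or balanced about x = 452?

Weights sum to 6 + 8 + 1 + 4 + 9 = 28.
x: (6·764 + 8·699 + 1·423 + 4·830 + 9·235) / 28 = 16034 / 28 ≈ 572.64
572.6 vs midline 452 → right-heavy.

right-heavy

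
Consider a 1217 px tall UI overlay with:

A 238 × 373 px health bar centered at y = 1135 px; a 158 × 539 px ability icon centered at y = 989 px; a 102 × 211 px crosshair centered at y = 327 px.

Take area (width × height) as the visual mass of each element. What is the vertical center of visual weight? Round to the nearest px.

Areas: health bar 238·373 = 88774, ability icon 158·539 = 85162, crosshair 102·211 = 21522. Total weight = 195458.
Σw·y = 88774·1135 + 85162·989 + 21522·327 = 192021402, so ȳ = 192021402/195458 ≈ 982.42.

y ≈ 982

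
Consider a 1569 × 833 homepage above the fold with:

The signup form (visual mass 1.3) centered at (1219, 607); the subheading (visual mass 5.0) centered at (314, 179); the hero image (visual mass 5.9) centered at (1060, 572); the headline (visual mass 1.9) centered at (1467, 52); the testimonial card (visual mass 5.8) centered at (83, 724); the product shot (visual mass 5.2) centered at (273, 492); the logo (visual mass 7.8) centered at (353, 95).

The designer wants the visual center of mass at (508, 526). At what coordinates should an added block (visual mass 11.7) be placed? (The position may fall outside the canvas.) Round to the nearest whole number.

(496, 923)

New total weight: (1.3 + 5.0 + 5.9 + 1.9 + 5.8 + 5.2 + 7.8) + 11.7 = 44.6.
Along x: (16850.4 + 11.7·x) / 44.6 = 508 (existing moment 1.3·1219 + 5.0·314 + 5.9·1060 + 1.9·1467 + 5.8·83 + 5.2·273 + 7.8·353 = 16850.4) ⇒ x = (22656.8 − 16850.4) / 11.7 ≈ 496.27.
Along y: (12656.3 + 11.7·y) / 44.6 = 526 (existing moment 1.3·607 + 5.0·179 + 5.9·572 + 1.9·52 + 5.8·724 + 5.2·492 + 7.8·95 = 12656.3) ⇒ y = (23459.6 − 12656.3) / 11.7 ≈ 923.36.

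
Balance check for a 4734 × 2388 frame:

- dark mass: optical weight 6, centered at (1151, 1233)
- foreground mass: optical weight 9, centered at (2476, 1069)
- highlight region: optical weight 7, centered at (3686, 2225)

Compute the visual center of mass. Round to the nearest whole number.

(2500, 1482)

Weights sum to 6 + 9 + 7 = 22.
x-moment: 6·1151 + 9·2476 + 7·3686 = 54992; centroid 54992/22 ≈ 2499.64.
y-moment: 6·1233 + 9·1069 + 7·2225 = 32594; centroid 32594/22 ≈ 1481.55.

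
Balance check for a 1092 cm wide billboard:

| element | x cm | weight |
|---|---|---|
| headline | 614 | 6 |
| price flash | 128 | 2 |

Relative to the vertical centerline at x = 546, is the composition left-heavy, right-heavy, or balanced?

Σw = 6 + 2 = 8.
x: (6·614 + 2·128) / 8 = 3940 / 8 ≈ 492.50
Since 492.5 is left of 546, the composition reads left-heavy.

left-heavy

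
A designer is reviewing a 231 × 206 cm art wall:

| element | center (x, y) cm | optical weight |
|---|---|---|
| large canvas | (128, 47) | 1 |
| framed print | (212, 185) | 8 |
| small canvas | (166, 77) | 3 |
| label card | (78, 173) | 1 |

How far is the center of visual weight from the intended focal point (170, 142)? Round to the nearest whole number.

Σw = 1 + 8 + 3 + 1 = 13.
x: (1·128 + 8·212 + 3·166 + 1·78) / 13 = 2400 / 13 ≈ 184.62
y: (1·47 + 8·185 + 3·77 + 1·173) / 13 = 1931 / 13 ≈ 148.54
Relative to (170, 142): Δ = (14.62, 6.54); |Δ| = √(14.62² + 6.54²) ≈ 16.01.

≈ 16 cm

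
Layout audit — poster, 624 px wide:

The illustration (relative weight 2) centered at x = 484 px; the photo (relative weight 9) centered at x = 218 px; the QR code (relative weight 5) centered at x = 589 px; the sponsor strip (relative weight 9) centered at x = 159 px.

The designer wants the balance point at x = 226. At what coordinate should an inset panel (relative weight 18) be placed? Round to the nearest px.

x ≈ 134

After adding the inset panel, total weight = 2 + 9 + 5 + 9 + 18 = 43.
x: need Σw·x = 43·226 = 9718. Existing = 2·484 + 9·218 + 5·589 + 9·159 = 7306. Remainder 2412 / 18 ≈ 134.00.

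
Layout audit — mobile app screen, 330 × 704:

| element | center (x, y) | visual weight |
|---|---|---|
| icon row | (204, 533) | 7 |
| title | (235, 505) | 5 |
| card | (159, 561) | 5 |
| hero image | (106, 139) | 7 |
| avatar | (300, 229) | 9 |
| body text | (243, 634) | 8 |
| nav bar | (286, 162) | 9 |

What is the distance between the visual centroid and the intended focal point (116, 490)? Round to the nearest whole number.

Total weight = 7 + 5 + 5 + 7 + 9 + 8 + 9 = 50.
Σw·x = 11358; x̄ = 11358/50 ≈ 227.16.
y: moment 18625 / weight 50 ≈ 372.50
Relative to (116, 490): Δ = (111.16, -117.50); |Δ| = √(111.16² + -117.50²) ≈ 161.75.

≈ 162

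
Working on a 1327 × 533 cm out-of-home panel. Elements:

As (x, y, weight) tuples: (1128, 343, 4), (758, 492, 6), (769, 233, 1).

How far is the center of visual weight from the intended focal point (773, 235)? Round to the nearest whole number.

≈ 216 cm

Total weight = 4 + 6 + 1 = 11.
Σw·x = 4·1128 + 6·758 + 1·769 = 9829, so x̄ = 9829/11 ≈ 893.55.
Σw·y = 4·343 + 6·492 + 1·233 = 4557, so ȳ = 4557/11 ≈ 414.27.
Relative to (773, 235): Δ = (120.55, 179.27); |Δ| = √(120.55² + 179.27²) ≈ 216.03.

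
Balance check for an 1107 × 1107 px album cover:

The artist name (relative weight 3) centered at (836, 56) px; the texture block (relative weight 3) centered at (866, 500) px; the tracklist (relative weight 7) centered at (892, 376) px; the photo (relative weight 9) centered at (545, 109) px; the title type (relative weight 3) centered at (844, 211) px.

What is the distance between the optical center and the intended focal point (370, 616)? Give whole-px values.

≈ 538 px

Weights sum to 3 + 3 + 7 + 9 + 3 = 25.
Σw·x = 3·836 + 3·866 + 7·892 + 9·545 + 3·844 = 18787, so x̄ = 18787/25 ≈ 751.48.
Σw·y = 3·56 + 3·500 + 7·376 + 9·109 + 3·211 = 5914, so ȳ = 5914/25 ≈ 236.56.
Offset from (370, 616): Δx ≈ 381.48, Δy ≈ -379.44; distance = √(Δx² + Δy²) ≈ 538.05.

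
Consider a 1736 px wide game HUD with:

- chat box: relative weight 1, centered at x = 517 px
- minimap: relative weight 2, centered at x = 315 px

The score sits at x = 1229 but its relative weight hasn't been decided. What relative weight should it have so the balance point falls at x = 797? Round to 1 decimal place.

w ≈ 2.9

Known weights sum to 1 + 2 = 3; their moment is 1·517 + 2·315 = 1147.
Balance at x = 797 requires (1147 + w·1229) / (3 + w) = 797.
Solving: w = (797·3 − 1147) / (1229 − 797) = 1244 / 432 ≈ 2.88.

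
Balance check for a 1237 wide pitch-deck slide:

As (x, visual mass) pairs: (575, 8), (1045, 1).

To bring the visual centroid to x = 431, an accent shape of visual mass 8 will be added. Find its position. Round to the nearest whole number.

x ≈ 210

New total weight: (8 + 1) + 8 = 17.
x: target moment 17×431 = 7327; current 8·575 + 1·1045 = 5645; the accent shape supplies 1682, so x = 1682/8 ≈ 210.25.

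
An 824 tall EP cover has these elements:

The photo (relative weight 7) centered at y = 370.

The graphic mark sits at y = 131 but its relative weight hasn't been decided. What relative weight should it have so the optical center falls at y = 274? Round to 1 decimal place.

Known: weight 7 with moment 7·370 = 2590.
For the centroid to hit 274: (2590 + w·131) / (7 + w) = 274.
So w = (274·7 − 2590)/(131 − 274) = -672/-143 ≈ 4.70.

w ≈ 4.7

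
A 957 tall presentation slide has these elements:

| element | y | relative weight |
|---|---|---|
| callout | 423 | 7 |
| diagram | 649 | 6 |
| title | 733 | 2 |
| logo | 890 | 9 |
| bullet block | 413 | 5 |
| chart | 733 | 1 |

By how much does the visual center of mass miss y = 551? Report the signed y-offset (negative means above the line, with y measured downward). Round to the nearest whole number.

Σw = 7 + 6 + 2 + 9 + 5 + 1 = 30.
y: moment 19129 / weight 30 ≈ 637.63
Offset from y = 551: 637.63 − 551 ≈ 86.63.

≈ 87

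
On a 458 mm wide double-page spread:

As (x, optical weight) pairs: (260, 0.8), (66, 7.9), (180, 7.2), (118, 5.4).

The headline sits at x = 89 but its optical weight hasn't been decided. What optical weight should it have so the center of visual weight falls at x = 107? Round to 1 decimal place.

Known weights sum to 0.8 + 7.9 + 7.2 + 5.4 = 21.3; their moment is 0.8·260 + 7.9·66 + 7.2·180 + 5.4·118 = 2662.6.
Balance at x = 107 requires (2662.6 + w·89) / (21.3 + w) = 107.
Rearranging, w·(89 − 107) = 107·21.3 − 2662.6 = -383.5, so w ≈ -383.5/-18 = 21.31.

w ≈ 21.3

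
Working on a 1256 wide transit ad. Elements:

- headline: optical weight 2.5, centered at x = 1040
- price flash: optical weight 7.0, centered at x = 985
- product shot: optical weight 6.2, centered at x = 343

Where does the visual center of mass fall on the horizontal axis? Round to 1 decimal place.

Weights sum to 2.5 + 7.0 + 6.2 = 15.7.
Σw·x = 2.5·1040 + 7.0·985 + 6.2·343 = 11621.6, so x̄ = 11621.6/15.7 ≈ 740.23.

x ≈ 740.2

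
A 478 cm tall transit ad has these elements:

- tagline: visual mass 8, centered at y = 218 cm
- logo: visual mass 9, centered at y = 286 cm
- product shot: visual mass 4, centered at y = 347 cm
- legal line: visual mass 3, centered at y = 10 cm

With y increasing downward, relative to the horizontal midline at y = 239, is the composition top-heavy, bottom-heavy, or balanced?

Total weight = 8 + 9 + 4 + 3 = 24.
y-moment: 8·218 + 9·286 + 4·347 + 3·10 = 5736; centroid 5736/24 ≈ 239.00.
The centroid 239.00 matches the midline at 239, so the layout is balanced.

balanced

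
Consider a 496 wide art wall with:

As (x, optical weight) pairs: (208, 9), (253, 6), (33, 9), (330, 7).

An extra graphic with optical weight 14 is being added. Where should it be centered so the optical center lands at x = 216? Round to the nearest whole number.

x ≈ 266

With the extra graphic, Σw becomes 9 + 6 + 9 + 7 + 14 = 45.
x: target moment 45×216 = 9720; current 9·208 + 6·253 + 9·33 + 7·330 = 5997; the extra graphic supplies 3723, so x = 3723/14 ≈ 265.93.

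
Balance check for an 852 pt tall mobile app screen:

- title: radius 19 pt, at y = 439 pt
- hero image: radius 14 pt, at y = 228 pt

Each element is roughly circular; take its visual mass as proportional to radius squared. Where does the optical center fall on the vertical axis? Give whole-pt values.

r² weights: title 19² = 361, hero image 14² = 196. Total = 557.
y: (361·439 + 196·228) / 557 = 203167 / 557 ≈ 364.75

y ≈ 365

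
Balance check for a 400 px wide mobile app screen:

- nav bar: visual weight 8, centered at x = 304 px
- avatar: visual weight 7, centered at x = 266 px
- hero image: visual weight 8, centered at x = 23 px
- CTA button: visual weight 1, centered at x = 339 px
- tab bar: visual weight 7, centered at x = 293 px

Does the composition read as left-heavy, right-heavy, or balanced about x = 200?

Σw = 8 + 7 + 8 + 1 + 7 = 31.
x: (8·304 + 7·266 + 8·23 + 1·339 + 7·293) / 31 = 6868 / 31 ≈ 221.55
Since 221.5 is right of 200, the composition reads right-heavy.

right-heavy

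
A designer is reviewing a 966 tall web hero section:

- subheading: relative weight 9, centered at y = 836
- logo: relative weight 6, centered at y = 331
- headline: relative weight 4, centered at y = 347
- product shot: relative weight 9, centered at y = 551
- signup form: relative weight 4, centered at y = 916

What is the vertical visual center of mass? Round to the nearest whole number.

y ≈ 610

Weights sum to 9 + 6 + 4 + 9 + 4 = 32.
y: (9·836 + 6·331 + 4·347 + 9·551 + 4·916) / 32 = 19521 / 32 ≈ 610.03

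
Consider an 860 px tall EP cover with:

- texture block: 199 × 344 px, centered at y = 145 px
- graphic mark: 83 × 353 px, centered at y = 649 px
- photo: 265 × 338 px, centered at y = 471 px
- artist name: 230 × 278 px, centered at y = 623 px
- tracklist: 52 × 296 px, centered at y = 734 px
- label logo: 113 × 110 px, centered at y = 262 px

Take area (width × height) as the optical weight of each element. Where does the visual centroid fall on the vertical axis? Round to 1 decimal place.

Areas: texture block 199·344 = 68456, graphic mark 83·353 = 29299, photo 265·338 = 89570, artist name 230·278 = 63940, tracklist 52·296 = 15392, label logo 113·110 = 12430. Total weight = 279087.
Σw·y = 68456·145 + 29299·649 + 89570·471 + 63940·623 + 15392·734 + 12430·262 = 125517649, so ȳ = 125517649/279087 ≈ 449.74.

y ≈ 449.7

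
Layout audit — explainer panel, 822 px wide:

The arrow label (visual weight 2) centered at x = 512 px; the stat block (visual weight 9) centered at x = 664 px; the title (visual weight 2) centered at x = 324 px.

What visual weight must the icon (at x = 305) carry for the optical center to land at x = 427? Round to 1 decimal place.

Existing Σw = 13 (2 + 9 + 2); existing moment 2·512 + 9·664 + 2·324 = 7648.
For the centroid to hit 427: (7648 + w·305) / (13 + w) = 427.
Rearranging, w·(305 − 427) = 427·13 − 7648 = -2097, so w ≈ -2097/-122 = 17.19.

w ≈ 17.2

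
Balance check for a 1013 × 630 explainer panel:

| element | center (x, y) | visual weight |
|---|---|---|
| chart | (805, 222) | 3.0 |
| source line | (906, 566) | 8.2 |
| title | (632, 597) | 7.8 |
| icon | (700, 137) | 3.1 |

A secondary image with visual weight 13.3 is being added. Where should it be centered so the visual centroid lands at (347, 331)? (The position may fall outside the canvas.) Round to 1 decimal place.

With the secondary image, Σw becomes 3.0 + 8.2 + 7.8 + 3.1 + 13.3 = 35.4.
x: target moment 35.4×347 = 12283.8; current 3.0·805 + 8.2·906 + 7.8·632 + 3.1·700 = 16943.8; the secondary image supplies -4660.0, so x = -4660.0/13.3 ≈ -350.38.
y: target moment 35.4×331 = 11717.4; current 3.0·222 + 8.2·566 + 7.8·597 + 3.1·137 = 10388.5; the secondary image supplies 1328.9, so y = 1328.9/13.3 ≈ 99.92.

(-350.4, 99.9)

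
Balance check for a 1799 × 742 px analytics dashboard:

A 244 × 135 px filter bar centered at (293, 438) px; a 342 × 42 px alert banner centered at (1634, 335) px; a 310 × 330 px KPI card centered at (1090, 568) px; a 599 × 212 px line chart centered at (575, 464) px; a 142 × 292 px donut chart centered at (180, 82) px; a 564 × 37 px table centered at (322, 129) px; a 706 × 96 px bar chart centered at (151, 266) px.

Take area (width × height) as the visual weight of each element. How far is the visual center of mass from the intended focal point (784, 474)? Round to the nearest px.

Areas → weights: filter bar 244·135 = 32940, alert banner 342·42 = 14364, KPI card 310·330 = 102300, line chart 599·212 = 126988, donut chart 142·292 = 41464, table 564·37 = 20868, bar chart 706·96 = 67776; Σw = 406700.
Σw·x = 242064488; x̄ = 242064488/406700 ≈ 595.19.
y: moment 160388928 / weight 406700 ≈ 394.37
From (784, 474): dx = -188.81, dy = -79.63, so the distance is √(dx²+dy²) ≈ 204.91.

≈ 205 px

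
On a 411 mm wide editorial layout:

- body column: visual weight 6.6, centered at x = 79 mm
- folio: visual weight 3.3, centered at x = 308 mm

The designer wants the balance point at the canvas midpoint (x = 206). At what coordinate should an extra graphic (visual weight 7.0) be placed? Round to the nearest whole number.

New total weight: (6.6 + 3.3) + 7.0 = 16.9.
x: target moment 16.9×206 = 3481.4; current 6.6·79 + 3.3·308 = 1537.8; the extra graphic supplies 1943.6, so x = 1943.6/7.0 ≈ 277.66.

x ≈ 278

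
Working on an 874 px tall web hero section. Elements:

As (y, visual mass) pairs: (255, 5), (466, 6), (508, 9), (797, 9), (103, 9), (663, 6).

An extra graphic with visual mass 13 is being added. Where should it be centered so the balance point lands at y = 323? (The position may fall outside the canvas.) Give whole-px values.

After adding the extra graphic, total weight = 5 + 6 + 9 + 9 + 9 + 6 + 13 = 57.
y: target moment 57×323 = 18411; current 5·255 + 6·466 + 9·508 + 9·797 + 9·103 + 6·663 = 20721; the extra graphic supplies -2310, so y = -2310/13 ≈ -177.69.

y ≈ -178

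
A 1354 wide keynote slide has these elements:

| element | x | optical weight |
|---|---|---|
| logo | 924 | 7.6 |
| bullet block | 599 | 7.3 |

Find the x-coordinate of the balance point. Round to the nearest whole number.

x ≈ 765

Weights sum to 7.6 + 7.3 = 14.9.
x: (7.6·924 + 7.3·599) / 14.9 = 11395.1 / 14.9 ≈ 764.77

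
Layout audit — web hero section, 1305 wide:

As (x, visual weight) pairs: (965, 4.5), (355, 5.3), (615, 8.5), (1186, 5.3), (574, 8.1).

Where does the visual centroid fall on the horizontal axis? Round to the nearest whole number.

Σw = 4.5 + 5.3 + 8.5 + 5.3 + 8.1 = 31.7.
x: (4.5·965 + 5.3·355 + 8.5·615 + 5.3·1186 + 8.1·574) / 31.7 = 22386.7 / 31.7 ≈ 706.21

x ≈ 706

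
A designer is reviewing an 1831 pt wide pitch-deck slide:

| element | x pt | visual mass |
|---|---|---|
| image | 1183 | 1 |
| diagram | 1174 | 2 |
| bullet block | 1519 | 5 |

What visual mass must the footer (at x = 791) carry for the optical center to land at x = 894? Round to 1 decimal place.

w ≈ 38.6

Known weights sum to 1 + 2 + 5 = 8; their moment is 1·1183 + 2·1174 + 5·1519 = 11126.
For the centroid to hit 894: (11126 + w·791) / (8 + w) = 894.
Solving: w = (894·8 − 11126) / (791 − 894) = -3974 / -103 ≈ 38.58.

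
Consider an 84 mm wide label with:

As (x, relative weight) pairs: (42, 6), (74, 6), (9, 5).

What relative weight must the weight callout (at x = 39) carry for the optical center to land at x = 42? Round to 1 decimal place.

w ≈ 9.0

Fixed elements: Σw = 6 + 6 + 5 = 17, Σw·x = 6·42 + 6·74 + 5·9 = 741.
For the centroid to hit 42: (741 + w·39) / (17 + w) = 42.
Rearranging, w·(39 − 42) = 42·17 − 741 = -27, so w ≈ -27/-3 = 9.00.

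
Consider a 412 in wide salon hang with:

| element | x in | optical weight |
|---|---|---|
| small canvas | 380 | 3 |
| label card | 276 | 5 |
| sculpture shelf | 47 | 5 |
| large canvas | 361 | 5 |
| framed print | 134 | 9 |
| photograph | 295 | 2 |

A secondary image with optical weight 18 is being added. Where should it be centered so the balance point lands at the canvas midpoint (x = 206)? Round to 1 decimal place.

x ≈ 184.8

New total weight: (3 + 5 + 5 + 5 + 9 + 2) + 18 = 47.
x: need Σw·x = 47·206 = 9682. Existing = 3·380 + 5·276 + 5·47 + 5·361 + 9·134 + 2·295 = 6356. Remainder 3326 / 18 ≈ 184.78.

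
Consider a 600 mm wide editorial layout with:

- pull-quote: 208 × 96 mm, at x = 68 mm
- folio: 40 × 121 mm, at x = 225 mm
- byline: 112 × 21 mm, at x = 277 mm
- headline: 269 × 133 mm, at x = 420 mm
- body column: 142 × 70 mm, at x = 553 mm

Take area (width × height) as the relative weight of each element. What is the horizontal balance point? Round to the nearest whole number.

Taking area as weight: pull-quote 208·96 = 19968, folio 40·121 = 4840, byline 112·21 = 2352, headline 269·133 = 35777, body column 142·70 = 9940. Sum 72877.
x-moment: 19968·68 + 4840·225 + 2352·277 + 35777·420 + 9940·553 = 23621488; centroid 23621488/72877 ≈ 324.13.

x ≈ 324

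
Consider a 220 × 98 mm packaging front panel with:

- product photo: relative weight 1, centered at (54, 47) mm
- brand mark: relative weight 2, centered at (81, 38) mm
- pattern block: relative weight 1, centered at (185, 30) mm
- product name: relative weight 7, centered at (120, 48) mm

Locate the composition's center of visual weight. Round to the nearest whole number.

(113, 44)

Total weight = 1 + 2 + 1 + 7 = 11.
x-moment: 1·54 + 2·81 + 1·185 + 7·120 = 1241; centroid 1241/11 ≈ 112.82.
y-moment: 1·47 + 2·38 + 1·30 + 7·48 = 489; centroid 489/11 ≈ 44.45.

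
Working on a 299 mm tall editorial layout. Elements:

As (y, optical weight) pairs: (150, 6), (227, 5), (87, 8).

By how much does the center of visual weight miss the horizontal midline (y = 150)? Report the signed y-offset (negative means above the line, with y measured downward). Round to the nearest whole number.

≈ -6 mm

Weights sum to 6 + 5 + 8 = 19.
y: (6·150 + 5·227 + 8·87) / 19 = 2731 / 19 ≈ 143.74
Offset from y = 150: 143.74 − 150 ≈ -6.26.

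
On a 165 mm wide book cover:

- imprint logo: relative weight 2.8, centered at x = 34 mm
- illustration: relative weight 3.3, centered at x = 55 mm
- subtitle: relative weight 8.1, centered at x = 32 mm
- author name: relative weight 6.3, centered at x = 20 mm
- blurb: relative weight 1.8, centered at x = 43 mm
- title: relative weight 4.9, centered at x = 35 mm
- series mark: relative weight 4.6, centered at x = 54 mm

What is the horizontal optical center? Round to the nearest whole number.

Weights sum to 2.8 + 3.3 + 8.1 + 6.3 + 1.8 + 4.9 + 4.6 = 31.8.
Σw·x = 1159.2; x̄ = 1159.2/31.8 ≈ 36.45.

x ≈ 36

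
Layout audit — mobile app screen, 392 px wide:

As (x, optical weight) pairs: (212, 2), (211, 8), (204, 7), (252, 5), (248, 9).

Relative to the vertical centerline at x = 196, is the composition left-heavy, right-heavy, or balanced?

Σw = 2 + 8 + 7 + 5 + 9 = 31.
Σw·x = 2·212 + 8·211 + 7·204 + 5·252 + 9·248 = 7032, so x̄ = 7032/31 ≈ 226.84.
226.8 vs midline 196 → right-heavy.

right-heavy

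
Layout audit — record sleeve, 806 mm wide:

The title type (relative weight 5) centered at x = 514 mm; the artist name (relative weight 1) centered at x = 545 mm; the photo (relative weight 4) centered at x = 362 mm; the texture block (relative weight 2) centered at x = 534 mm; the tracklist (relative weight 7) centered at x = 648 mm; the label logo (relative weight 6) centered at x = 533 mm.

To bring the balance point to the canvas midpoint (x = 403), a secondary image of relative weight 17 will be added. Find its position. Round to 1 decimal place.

After adding the secondary image, total weight = 5 + 1 + 4 + 2 + 7 + 6 + 17 = 42.
x: need Σw·x = 42·403 = 16926. Existing = 5·514 + 1·545 + 4·362 + 2·534 + 7·648 + 6·533 = 13365. Remainder 3561 / 17 ≈ 209.47.

x ≈ 209.5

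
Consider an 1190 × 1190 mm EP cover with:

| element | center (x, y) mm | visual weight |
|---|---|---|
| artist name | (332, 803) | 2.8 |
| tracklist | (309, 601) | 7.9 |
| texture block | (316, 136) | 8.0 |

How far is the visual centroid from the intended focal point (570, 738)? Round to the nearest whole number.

≈ 398 mm

Total weight = 2.8 + 7.9 + 8.0 = 18.7.
x-moment: 2.8·332 + 7.9·309 + 8.0·316 = 5898.7; centroid 5898.7/18.7 ≈ 315.44.
y-moment: 2.8·803 + 7.9·601 + 8.0·136 = 8084.3; centroid 8084.3/18.7 ≈ 432.32.
Offset from (570, 738): Δx ≈ -254.56, Δy ≈ -305.68; distance = √(Δx² + Δy²) ≈ 397.80.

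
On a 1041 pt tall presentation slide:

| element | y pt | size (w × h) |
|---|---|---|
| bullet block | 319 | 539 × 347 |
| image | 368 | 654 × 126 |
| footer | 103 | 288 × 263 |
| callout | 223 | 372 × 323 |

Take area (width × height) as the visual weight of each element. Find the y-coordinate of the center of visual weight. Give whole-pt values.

Taking area as weight: bullet block 539·347 = 187033, image 654·126 = 82404, footer 288·263 = 75744, callout 372·323 = 120156. Sum 465337.
y-moment: 187033·319 + 82404·368 + 75744·103 + 120156·223 = 124584619; centroid 124584619/465337 ≈ 267.73.

y ≈ 268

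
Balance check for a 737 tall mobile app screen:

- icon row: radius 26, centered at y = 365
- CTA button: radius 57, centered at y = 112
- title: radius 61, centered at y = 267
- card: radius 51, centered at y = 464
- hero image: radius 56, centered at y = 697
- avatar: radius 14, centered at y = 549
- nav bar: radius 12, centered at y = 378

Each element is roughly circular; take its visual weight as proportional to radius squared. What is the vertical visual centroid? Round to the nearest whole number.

r² weights: icon row 26² = 676, CTA button 57² = 3249, title 61² = 3721, card 51² = 2601, hero image 56² = 3136, avatar 14² = 196, nav bar 12² = 144. Total = 13723.
y: moment 5158827 / weight 13723 ≈ 375.93

y ≈ 376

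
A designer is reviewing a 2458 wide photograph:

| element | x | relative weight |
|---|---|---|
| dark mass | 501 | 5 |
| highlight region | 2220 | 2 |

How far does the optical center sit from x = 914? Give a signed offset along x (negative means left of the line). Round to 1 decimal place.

Total weight = 5 + 2 = 7.
Σw·x = 5·501 + 2·2220 = 6945, so x̄ = 6945/7 ≈ 992.14.
Offset from x = 914: 992.14 − 914 ≈ 78.14.

≈ 78.1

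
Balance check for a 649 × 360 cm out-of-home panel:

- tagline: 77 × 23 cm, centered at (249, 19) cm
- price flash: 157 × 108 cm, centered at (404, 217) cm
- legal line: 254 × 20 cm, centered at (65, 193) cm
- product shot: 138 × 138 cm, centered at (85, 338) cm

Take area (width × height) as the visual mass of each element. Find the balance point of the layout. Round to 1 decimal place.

Taking area as weight: tagline 77·23 = 1771, price flash 157·108 = 16956, legal line 254·20 = 5080, product shot 138·138 = 19044. Sum 42851.
x: (1771·249 + 16956·404 + 5080·65 + 19044·85) / 42851 = 9240143 / 42851 ≈ 215.63
y: (1771·19 + 16956·217 + 5080·193 + 19044·338) / 42851 = 11130413 / 42851 ≈ 259.75

(215.6, 259.7)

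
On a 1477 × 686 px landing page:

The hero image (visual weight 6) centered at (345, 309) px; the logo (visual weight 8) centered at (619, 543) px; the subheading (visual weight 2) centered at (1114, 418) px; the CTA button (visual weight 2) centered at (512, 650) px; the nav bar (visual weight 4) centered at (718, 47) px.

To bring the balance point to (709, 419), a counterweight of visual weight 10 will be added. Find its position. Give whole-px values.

With the counterweight, Σw becomes 6 + 8 + 2 + 2 + 4 + 10 = 32.
Along x: (13146 + 10·x) / 32 = 709 (existing moment 6·345 + 8·619 + 2·1114 + 2·512 + 4·718 = 13146) ⇒ x = (22688 − 13146) / 10 ≈ 954.20.
Along y: (8522 + 10·y) / 32 = 419 (existing moment 6·309 + 8·543 + 2·418 + 2·650 + 4·47 = 8522) ⇒ y = (13408 − 8522) / 10 ≈ 488.60.

(954, 489)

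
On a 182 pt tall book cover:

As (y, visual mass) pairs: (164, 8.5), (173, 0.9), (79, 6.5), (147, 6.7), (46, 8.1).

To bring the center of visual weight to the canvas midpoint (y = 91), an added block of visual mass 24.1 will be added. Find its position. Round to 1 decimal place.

With the added block, Σw becomes 8.5 + 0.9 + 6.5 + 6.7 + 8.1 + 24.1 = 54.8.
y: need Σw·y = 54.8·91 = 4986.8. Existing = 8.5·164 + 0.9·173 + 6.5·79 + 6.7·147 + 8.1·46 = 3420.7. Remainder 1566.1 / 24.1 ≈ 64.98.

y ≈ 65.0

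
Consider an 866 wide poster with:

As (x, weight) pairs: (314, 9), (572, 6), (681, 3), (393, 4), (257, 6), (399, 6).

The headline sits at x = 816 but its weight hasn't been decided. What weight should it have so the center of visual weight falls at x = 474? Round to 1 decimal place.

Fixed elements: Σw = 9 + 6 + 3 + 4 + 6 + 6 = 34, Σw·x = 9·314 + 6·572 + 3·681 + 4·393 + 6·257 + 6·399 = 13809.
Balance at x = 474 requires (13809 + w·816) / (34 + w) = 474.
Solving: w = (474·34 − 13809) / (816 − 474) = 2307 / 342 ≈ 6.75.

w ≈ 6.7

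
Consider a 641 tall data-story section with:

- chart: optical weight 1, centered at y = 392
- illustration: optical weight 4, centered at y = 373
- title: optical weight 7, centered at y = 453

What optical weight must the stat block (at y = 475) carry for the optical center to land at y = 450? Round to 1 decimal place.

Existing Σw = 12 (1 + 4 + 7); existing moment 1·392 + 4·373 + 7·453 = 5055.
For the centroid to hit 450: (5055 + w·475) / (12 + w) = 450.
So w = (450·12 − 5055)/(475 − 450) = 345/25 ≈ 13.80.

w ≈ 13.8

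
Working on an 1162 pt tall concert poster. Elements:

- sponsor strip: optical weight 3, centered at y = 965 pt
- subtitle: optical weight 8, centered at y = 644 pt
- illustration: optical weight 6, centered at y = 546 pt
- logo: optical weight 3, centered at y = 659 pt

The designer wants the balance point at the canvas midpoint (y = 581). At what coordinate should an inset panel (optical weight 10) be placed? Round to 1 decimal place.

y ≈ 413.0

New total weight: (3 + 8 + 6 + 3) + 10 = 30.
y: target moment 30×581 = 17430; current 3·965 + 8·644 + 6·546 + 3·659 = 13300; the inset panel supplies 4130, so y = 4130/10 ≈ 413.00.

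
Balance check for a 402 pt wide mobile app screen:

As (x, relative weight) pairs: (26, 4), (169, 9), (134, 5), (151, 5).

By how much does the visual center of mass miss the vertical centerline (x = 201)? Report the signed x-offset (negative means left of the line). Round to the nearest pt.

Weights sum to 4 + 9 + 5 + 5 = 23.
x-moment: 4·26 + 9·169 + 5·134 + 5·151 = 3050; centroid 3050/23 ≈ 132.61.
Offset from x = 201: 132.61 − 201 ≈ -68.39.

≈ -68 pt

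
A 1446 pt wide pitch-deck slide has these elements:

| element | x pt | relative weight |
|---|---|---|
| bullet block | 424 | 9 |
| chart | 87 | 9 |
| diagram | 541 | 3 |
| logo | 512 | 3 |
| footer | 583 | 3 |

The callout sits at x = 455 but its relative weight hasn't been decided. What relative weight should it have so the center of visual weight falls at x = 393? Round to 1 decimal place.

w ≈ 17.8

Known weights sum to 9 + 9 + 3 + 3 + 3 = 27; their moment is 9·424 + 9·87 + 3·541 + 3·512 + 3·583 = 9507.
Balance at x = 393 requires (9507 + w·455) / (27 + w) = 393.
Solving: w = (393·27 − 9507) / (455 − 393) = 1104 / 62 ≈ 17.81.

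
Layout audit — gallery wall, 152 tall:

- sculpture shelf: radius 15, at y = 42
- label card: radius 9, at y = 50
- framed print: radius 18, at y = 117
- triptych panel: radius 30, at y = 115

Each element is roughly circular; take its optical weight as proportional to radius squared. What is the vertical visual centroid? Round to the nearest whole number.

r² weights: sculpture shelf 15² = 225, label card 9² = 81, framed print 18² = 324, triptych panel 30² = 900. Total = 1530.
y: (225·42 + 81·50 + 324·117 + 900·115) / 1530 = 154908 / 1530 ≈ 101.25

y ≈ 101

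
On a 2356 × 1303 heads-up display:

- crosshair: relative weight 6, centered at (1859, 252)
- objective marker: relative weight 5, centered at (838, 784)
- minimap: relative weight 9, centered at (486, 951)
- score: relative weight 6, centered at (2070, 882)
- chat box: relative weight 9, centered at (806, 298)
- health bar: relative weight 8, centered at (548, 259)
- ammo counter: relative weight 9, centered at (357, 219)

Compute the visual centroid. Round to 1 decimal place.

(903.6, 500.2)

Total weight = 6 + 5 + 9 + 6 + 9 + 8 + 9 = 52.
x: moment 46989 / weight 52 ≈ 903.63
Σw·y = 26008; ȳ = 26008/52 ≈ 500.15.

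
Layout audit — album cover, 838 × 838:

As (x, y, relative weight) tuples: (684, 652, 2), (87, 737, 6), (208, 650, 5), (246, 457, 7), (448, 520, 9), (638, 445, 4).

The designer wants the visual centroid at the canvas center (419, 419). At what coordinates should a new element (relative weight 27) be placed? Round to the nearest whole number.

After adding the new element, total weight = 2 + 6 + 5 + 7 + 9 + 4 + 27 = 60.
Along x: (11236 + 27·x) / 60 = 419 (existing moment 2·684 + 6·87 + 5·208 + 7·246 + 9·448 + 4·638 = 11236) ⇒ x = (25140 − 11236) / 27 ≈ 514.96.
Along y: (18635 + 27·y) / 60 = 419 (existing moment 2·652 + 6·737 + 5·650 + 7·457 + 9·520 + 4·445 = 18635) ⇒ y = (25140 − 18635) / 27 ≈ 240.93.

(515, 241)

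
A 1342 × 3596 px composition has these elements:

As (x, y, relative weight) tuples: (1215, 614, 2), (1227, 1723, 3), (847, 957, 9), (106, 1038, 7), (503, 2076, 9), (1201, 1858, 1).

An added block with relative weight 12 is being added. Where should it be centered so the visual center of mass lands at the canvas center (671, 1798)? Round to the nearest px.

(721, 2875)

After adding the added block, total weight = 2 + 3 + 9 + 7 + 9 + 1 + 12 = 43.
Along x: (20204 + 12·x) / 43 = 671 (existing moment 2·1215 + 3·1227 + 9·847 + 7·106 + 9·503 + 1·1201 = 20204) ⇒ x = (28853 − 20204) / 12 ≈ 720.75.
Along y: (42818 + 12·y) / 43 = 1798 (existing moment 2·614 + 3·1723 + 9·957 + 7·1038 + 9·2076 + 1·1858 = 42818) ⇒ y = (77314 − 42818) / 12 ≈ 2874.67.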